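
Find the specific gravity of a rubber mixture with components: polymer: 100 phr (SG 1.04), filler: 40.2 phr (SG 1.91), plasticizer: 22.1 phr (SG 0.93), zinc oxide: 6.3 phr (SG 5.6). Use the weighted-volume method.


Sum of weights = 168.6
Volume contributions:
  polymer: 100/1.04 = 96.1538
  filler: 40.2/1.91 = 21.0471
  plasticizer: 22.1/0.93 = 23.7634
  zinc oxide: 6.3/5.6 = 1.1250
Sum of volumes = 142.0894
SG = 168.6 / 142.0894 = 1.187

SG = 1.187


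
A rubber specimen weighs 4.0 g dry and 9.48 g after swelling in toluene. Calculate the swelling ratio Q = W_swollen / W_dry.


Q = W_swollen / W_dry
Q = 9.48 / 4.0
Q = 2.37

Q = 2.37


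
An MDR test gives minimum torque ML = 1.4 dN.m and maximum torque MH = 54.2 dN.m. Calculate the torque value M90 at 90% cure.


M90 = ML + 0.9 * (MH - ML)
M90 = 1.4 + 0.9 * (54.2 - 1.4)
M90 = 1.4 + 0.9 * 52.8
M90 = 48.92 dN.m

48.92 dN.m


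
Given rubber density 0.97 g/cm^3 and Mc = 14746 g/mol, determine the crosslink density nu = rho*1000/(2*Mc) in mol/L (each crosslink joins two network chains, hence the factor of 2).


nu = rho * 1000 / (2 * Mc)
nu = 0.97 * 1000 / (2 * 14746)
nu = 970.0 / 29492
nu = 0.0329 mol/L

0.0329 mol/L


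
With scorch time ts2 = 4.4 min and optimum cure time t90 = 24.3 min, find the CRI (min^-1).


CRI = 100 / (t90 - ts2)
= 100 / (24.3 - 4.4)
= 100 / 19.9
= 5.03 min^-1

5.03 min^-1


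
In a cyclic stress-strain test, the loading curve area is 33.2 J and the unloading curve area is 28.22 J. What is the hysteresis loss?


Hysteresis loss = loading - unloading
= 33.2 - 28.22
= 4.98 J

4.98 J


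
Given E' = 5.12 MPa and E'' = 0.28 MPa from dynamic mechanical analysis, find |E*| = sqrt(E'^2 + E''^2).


|E*| = sqrt(E'^2 + E''^2)
= sqrt(5.12^2 + 0.28^2)
= sqrt(26.2144 + 0.0784)
= 5.128 MPa

5.128 MPa


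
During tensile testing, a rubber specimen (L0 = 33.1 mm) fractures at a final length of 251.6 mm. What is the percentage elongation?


Elongation = (Lf - L0) / L0 * 100
= (251.6 - 33.1) / 33.1 * 100
= 218.5 / 33.1 * 100
= 660.1%

660.1%


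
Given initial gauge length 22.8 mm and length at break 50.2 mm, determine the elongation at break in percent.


Elongation = (Lf - L0) / L0 * 100
= (50.2 - 22.8) / 22.8 * 100
= 27.4 / 22.8 * 100
= 120.2%

120.2%


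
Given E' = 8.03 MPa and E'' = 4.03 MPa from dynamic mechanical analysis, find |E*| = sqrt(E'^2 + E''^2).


|E*| = sqrt(E'^2 + E''^2)
= sqrt(8.03^2 + 4.03^2)
= sqrt(64.4809 + 16.2409)
= 8.985 MPa

8.985 MPa


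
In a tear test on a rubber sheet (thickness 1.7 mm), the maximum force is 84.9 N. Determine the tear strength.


Tear strength = force / thickness
= 84.9 / 1.7
= 49.94 N/mm

49.94 N/mm


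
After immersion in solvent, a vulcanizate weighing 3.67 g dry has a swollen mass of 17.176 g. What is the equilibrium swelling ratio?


Q = W_swollen / W_dry
Q = 17.176 / 3.67
Q = 4.68

Q = 4.68


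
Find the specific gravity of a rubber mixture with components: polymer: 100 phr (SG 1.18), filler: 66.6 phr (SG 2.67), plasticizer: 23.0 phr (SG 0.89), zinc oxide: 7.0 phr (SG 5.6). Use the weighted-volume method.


Sum of weights = 196.6
Volume contributions:
  polymer: 100/1.18 = 84.7458
  filler: 66.6/2.67 = 24.9438
  plasticizer: 23.0/0.89 = 25.8427
  zinc oxide: 7.0/5.6 = 1.2500
Sum of volumes = 136.7823
SG = 196.6 / 136.7823 = 1.437

SG = 1.437


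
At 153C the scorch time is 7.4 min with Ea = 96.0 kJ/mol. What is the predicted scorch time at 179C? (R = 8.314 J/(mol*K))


Convert temperatures: T1 = 153 + 273.15 = 426.15 K, T2 = 179 + 273.15 = 452.15 K
ts2_new = 7.4 * exp(96000 / 8.314 * (1/452.15 - 1/426.15))
1/T2 - 1/T1 = -1.3494e-04
ts2_new = 1.56 min

1.56 min


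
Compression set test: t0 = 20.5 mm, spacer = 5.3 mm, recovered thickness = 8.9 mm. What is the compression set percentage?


CS = (t0 - recovered) / (t0 - ts) * 100
= (20.5 - 8.9) / (20.5 - 5.3) * 100
= 11.6 / 15.2 * 100
= 76.3%

76.3%


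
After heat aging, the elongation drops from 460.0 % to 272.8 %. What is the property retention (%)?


Retention = aged / original * 100
= 272.8 / 460.0 * 100
= 59.3%

59.3%


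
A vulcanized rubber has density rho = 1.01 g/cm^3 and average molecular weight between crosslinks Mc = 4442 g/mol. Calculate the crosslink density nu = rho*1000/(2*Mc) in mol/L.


nu = rho * 1000 / (2 * Mc)
nu = 1.01 * 1000 / (2 * 4442)
nu = 1010.0 / 8884
nu = 0.1137 mol/L

0.1137 mol/L


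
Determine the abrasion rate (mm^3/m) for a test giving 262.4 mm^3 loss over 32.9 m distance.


Rate = volume_loss / distance
= 262.4 / 32.9
= 7.976 mm^3/m

7.976 mm^3/m


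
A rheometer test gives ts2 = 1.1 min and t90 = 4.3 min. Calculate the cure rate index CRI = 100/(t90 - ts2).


CRI = 100 / (t90 - ts2)
= 100 / (4.3 - 1.1)
= 100 / 3.2
= 31.25 min^-1

31.25 min^-1


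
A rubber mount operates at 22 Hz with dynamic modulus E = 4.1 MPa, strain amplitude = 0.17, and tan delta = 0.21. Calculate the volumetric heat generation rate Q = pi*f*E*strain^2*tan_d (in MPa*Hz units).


Q = pi * f * E * strain^2 * tan_d
= pi * 22 * 4.1 * 0.17^2 * 0.21
= pi * 22 * 4.1 * 0.0289 * 0.21
= 1.7198

Q = 1.7198


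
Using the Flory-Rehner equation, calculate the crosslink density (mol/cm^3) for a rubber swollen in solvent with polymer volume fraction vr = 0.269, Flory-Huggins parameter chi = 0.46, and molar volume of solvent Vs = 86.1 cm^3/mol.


ln(1 - vr) = ln(1 - 0.269) = -0.3133
Numerator = -((-0.3133) + 0.269 + 0.46 * 0.269^2) = 0.0111
Denominator = 86.1 * (0.269^(1/3) - 0.269/2) = 43.9998
nu = 0.0111 / 43.9998 = 2.5127e-04 mol/cm^3

2.5127e-04 mol/cm^3


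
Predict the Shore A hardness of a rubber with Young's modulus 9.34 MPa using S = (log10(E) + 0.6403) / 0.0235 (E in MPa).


log10(E) = 0.0235*S - 0.6403  =>  S = (log10(E) + 0.6403) / 0.0235
log10(9.34) = 0.970347
S = (0.970347 + 0.6403) / 0.0235 = 1.610647 / 0.0235
S = 68.5

Shore A = 68.5


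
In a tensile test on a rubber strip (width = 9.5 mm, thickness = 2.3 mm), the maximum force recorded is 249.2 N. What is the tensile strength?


Area = width * thickness = 9.5 * 2.3 = 21.85 mm^2
TS = force / area = 249.2 / 21.85 = 11.41 MPa

11.41 MPa


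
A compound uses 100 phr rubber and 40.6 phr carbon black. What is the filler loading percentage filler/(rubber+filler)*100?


Filler % = filler / (rubber + filler) * 100
= 40.6 / (100 + 40.6) * 100
= 40.6 / 140.6 * 100
= 28.88%

28.88%


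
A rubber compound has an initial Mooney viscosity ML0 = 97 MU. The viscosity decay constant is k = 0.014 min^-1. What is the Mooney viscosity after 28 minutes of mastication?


ML = ML0 * exp(-k * t)
ML = 97 * exp(-0.014 * 28)
ML = 97 * 0.6757
ML = 65.54 MU

65.54 MU


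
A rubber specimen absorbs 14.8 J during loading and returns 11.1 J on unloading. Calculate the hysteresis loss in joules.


Hysteresis loss = loading - unloading
= 14.8 - 11.1
= 3.7 J

3.7 J


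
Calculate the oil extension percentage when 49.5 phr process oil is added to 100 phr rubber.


Oil % = oil / (100 + oil) * 100
= 49.5 / (100 + 49.5) * 100
= 49.5 / 149.5 * 100
= 33.11%

33.11%


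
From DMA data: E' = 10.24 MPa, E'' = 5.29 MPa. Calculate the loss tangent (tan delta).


tan delta = E'' / E'
= 5.29 / 10.24
= 0.5166

tan delta = 0.5166


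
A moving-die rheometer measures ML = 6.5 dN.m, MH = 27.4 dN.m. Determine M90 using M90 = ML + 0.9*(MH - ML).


M90 = ML + 0.9 * (MH - ML)
M90 = 6.5 + 0.9 * (27.4 - 6.5)
M90 = 6.5 + 0.9 * 20.9
M90 = 25.31 dN.m

25.31 dN.m


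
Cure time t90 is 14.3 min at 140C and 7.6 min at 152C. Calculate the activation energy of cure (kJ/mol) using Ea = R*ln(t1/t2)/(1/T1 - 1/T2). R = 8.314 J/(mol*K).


T1 = 413.15 K, T2 = 425.15 K
1/T1 - 1/T2 = 6.8317e-05
ln(t1/t2) = ln(14.3/7.6) = 0.6321
Ea = 8.314 * 0.6321 / 6.8317e-05 = 76925.8426 J/mol
Ea = 76.93 kJ/mol

76.93 kJ/mol


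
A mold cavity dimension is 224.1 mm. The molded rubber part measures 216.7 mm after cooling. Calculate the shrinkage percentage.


Shrinkage = (mold - part) / mold * 100
= (224.1 - 216.7) / 224.1 * 100
= 7.4 / 224.1 * 100
= 3.3%

3.3%


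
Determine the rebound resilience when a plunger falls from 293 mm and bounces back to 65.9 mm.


Resilience = h_rebound / h_drop * 100
= 65.9 / 293 * 100
= 22.5%

22.5%


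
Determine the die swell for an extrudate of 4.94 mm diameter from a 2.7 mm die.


Die swell ratio = D_extrudate / D_die
= 4.94 / 2.7
= 1.83

Die swell = 1.83


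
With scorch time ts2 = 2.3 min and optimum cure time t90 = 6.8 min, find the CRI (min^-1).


CRI = 100 / (t90 - ts2)
= 100 / (6.8 - 2.3)
= 100 / 4.5
= 22.22 min^-1

22.22 min^-1


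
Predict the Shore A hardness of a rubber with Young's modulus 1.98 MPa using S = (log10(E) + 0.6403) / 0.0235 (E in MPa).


log10(E) = 0.0235*S - 0.6403  =>  S = (log10(E) + 0.6403) / 0.0235
log10(1.98) = 0.296665
S = (0.296665 + 0.6403) / 0.0235 = 0.936965 / 0.0235
S = 39.9

Shore A = 39.9


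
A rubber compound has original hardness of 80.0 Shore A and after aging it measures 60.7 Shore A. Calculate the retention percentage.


Retention = aged / original * 100
= 60.7 / 80.0 * 100
= 75.9%

75.9%


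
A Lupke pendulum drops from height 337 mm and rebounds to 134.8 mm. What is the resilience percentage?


Resilience = h_rebound / h_drop * 100
= 134.8 / 337 * 100
= 40.0%

40.0%


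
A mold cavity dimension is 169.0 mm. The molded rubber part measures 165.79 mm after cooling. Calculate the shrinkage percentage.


Shrinkage = (mold - part) / mold * 100
= (169.0 - 165.79) / 169.0 * 100
= 3.21 / 169.0 * 100
= 1.9%

1.9%


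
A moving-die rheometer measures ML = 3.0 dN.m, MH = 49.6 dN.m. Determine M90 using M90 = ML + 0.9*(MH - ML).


M90 = ML + 0.9 * (MH - ML)
M90 = 3.0 + 0.9 * (49.6 - 3.0)
M90 = 3.0 + 0.9 * 46.6
M90 = 44.94 dN.m

44.94 dN.m


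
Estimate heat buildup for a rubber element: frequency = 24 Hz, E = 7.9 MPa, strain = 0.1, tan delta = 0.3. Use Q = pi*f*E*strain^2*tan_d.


Q = pi * f * E * strain^2 * tan_d
= pi * 24 * 7.9 * 0.1^2 * 0.3
= pi * 24 * 7.9 * 0.0100 * 0.3
= 1.7869

Q = 1.7869


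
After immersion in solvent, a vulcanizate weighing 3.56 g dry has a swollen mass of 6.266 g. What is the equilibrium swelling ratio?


Q = W_swollen / W_dry
Q = 6.266 / 3.56
Q = 1.76

Q = 1.76


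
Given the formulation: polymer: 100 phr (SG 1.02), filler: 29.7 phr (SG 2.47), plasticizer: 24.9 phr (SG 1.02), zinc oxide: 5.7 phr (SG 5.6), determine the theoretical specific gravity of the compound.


Sum of weights = 160.3
Volume contributions:
  polymer: 100/1.02 = 98.0392
  filler: 29.7/2.47 = 12.0243
  plasticizer: 24.9/1.02 = 24.4118
  zinc oxide: 5.7/5.6 = 1.0179
Sum of volumes = 135.4931
SG = 160.3 / 135.4931 = 1.183

SG = 1.183


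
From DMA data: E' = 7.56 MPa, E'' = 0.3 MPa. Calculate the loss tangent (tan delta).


tan delta = E'' / E'
= 0.3 / 7.56
= 0.0397

tan delta = 0.0397


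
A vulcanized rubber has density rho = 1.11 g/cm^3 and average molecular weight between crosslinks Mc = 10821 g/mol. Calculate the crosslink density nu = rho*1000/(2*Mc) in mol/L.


nu = rho * 1000 / (2 * Mc)
nu = 1.11 * 1000 / (2 * 10821)
nu = 1110.0 / 21642
nu = 0.0513 mol/L

0.0513 mol/L


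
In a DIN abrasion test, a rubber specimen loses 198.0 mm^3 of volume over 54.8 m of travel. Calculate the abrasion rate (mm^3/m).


Rate = volume_loss / distance
= 198.0 / 54.8
= 3.613 mm^3/m

3.613 mm^3/m


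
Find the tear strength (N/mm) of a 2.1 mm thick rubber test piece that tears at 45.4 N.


Tear strength = force / thickness
= 45.4 / 2.1
= 21.62 N/mm

21.62 N/mm


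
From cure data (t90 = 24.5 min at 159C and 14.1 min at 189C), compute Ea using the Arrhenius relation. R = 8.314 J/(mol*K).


T1 = 432.15 K, T2 = 462.15 K
1/T1 - 1/T2 = 1.5021e-04
ln(t1/t2) = ln(24.5/14.1) = 0.5525
Ea = 8.314 * 0.5525 / 1.5021e-04 = 30579.9804 J/mol
Ea = 30.58 kJ/mol

30.58 kJ/mol


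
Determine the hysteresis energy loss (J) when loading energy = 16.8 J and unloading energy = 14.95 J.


Hysteresis loss = loading - unloading
= 16.8 - 14.95
= 1.85 J

1.85 J


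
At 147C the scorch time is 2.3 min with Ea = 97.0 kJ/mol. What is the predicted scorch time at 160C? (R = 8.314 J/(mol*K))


Convert temperatures: T1 = 147 + 273.15 = 420.15 K, T2 = 160 + 273.15 = 433.15 K
ts2_new = 2.3 * exp(97000 / 8.314 * (1/433.15 - 1/420.15))
1/T2 - 1/T1 = -7.1433e-05
ts2_new = 1.0 min

1.0 min


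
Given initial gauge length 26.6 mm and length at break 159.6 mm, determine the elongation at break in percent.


Elongation = (Lf - L0) / L0 * 100
= (159.6 - 26.6) / 26.6 * 100
= 133.0 / 26.6 * 100
= 500.0%

500.0%


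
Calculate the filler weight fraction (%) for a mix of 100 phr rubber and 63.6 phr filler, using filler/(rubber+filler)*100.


Filler % = filler / (rubber + filler) * 100
= 63.6 / (100 + 63.6) * 100
= 63.6 / 163.6 * 100
= 38.88%

38.88%


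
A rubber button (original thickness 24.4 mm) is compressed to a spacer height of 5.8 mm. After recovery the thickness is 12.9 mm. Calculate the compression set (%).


CS = (t0 - recovered) / (t0 - ts) * 100
= (24.4 - 12.9) / (24.4 - 5.8) * 100
= 11.5 / 18.6 * 100
= 61.8%

61.8%


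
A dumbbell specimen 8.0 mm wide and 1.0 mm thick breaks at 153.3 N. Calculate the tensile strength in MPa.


Area = width * thickness = 8.0 * 1.0 = 8.0 mm^2
TS = force / area = 153.3 / 8.0 = 19.16 MPa

19.16 MPa


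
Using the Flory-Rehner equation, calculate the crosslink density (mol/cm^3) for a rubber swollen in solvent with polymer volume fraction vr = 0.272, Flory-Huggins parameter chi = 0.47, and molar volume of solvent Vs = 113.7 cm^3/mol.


ln(1 - vr) = ln(1 - 0.272) = -0.3175
Numerator = -((-0.3175) + 0.272 + 0.47 * 0.272^2) = 0.0107
Denominator = 113.7 * (0.272^(1/3) - 0.272/2) = 58.2056
nu = 0.0107 / 58.2056 = 1.8352e-04 mol/cm^3

1.8352e-04 mol/cm^3


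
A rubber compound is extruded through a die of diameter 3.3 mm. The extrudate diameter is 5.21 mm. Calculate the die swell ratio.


Die swell ratio = D_extrudate / D_die
= 5.21 / 3.3
= 1.579

Die swell = 1.579


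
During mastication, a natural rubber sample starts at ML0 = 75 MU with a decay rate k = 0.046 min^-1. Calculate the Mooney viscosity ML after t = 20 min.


ML = ML0 * exp(-k * t)
ML = 75 * exp(-0.046 * 20)
ML = 75 * 0.3985
ML = 29.89 MU

29.89 MU


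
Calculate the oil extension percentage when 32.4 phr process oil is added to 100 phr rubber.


Oil % = oil / (100 + oil) * 100
= 32.4 / (100 + 32.4) * 100
= 32.4 / 132.4 * 100
= 24.47%

24.47%


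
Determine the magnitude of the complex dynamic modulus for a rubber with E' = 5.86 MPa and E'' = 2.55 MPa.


|E*| = sqrt(E'^2 + E''^2)
= sqrt(5.86^2 + 2.55^2)
= sqrt(34.3396 + 6.5025)
= 6.391 MPa

6.391 MPa


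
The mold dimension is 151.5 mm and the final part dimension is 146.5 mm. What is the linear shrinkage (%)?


Shrinkage = (mold - part) / mold * 100
= (151.5 - 146.5) / 151.5 * 100
= 5.0 / 151.5 * 100
= 3.3%

3.3%


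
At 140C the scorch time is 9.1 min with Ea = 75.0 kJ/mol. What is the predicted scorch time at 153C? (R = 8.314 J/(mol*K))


Convert temperatures: T1 = 140 + 273.15 = 413.15 K, T2 = 153 + 273.15 = 426.15 K
ts2_new = 9.1 * exp(75000 / 8.314 * (1/426.15 - 1/413.15))
1/T2 - 1/T1 = -7.3837e-05
ts2_new = 4.67 min

4.67 min


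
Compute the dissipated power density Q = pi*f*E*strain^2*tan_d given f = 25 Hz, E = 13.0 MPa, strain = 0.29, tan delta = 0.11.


Q = pi * f * E * strain^2 * tan_d
= pi * 25 * 13.0 * 0.29^2 * 0.11
= pi * 25 * 13.0 * 0.0841 * 0.11
= 9.4454

Q = 9.4454


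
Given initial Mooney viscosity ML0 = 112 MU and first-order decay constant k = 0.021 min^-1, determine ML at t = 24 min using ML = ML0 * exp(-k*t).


ML = ML0 * exp(-k * t)
ML = 112 * exp(-0.021 * 24)
ML = 112 * 0.6041
ML = 67.66 MU

67.66 MU


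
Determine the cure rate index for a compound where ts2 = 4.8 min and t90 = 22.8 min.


CRI = 100 / (t90 - ts2)
= 100 / (22.8 - 4.8)
= 100 / 18.0
= 5.56 min^-1

5.56 min^-1


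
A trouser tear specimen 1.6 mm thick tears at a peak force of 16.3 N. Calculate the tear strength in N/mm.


Tear strength = force / thickness
= 16.3 / 1.6
= 10.19 N/mm

10.19 N/mm


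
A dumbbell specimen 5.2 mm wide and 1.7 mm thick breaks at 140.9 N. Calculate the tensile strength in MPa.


Area = width * thickness = 5.2 * 1.7 = 8.84 mm^2
TS = force / area = 140.9 / 8.84 = 15.94 MPa

15.94 MPa


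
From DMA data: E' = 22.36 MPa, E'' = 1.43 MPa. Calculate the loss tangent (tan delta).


tan delta = E'' / E'
= 1.43 / 22.36
= 0.064

tan delta = 0.064


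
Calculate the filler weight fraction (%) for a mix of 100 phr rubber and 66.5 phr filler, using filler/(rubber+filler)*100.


Filler % = filler / (rubber + filler) * 100
= 66.5 / (100 + 66.5) * 100
= 66.5 / 166.5 * 100
= 39.94%

39.94%


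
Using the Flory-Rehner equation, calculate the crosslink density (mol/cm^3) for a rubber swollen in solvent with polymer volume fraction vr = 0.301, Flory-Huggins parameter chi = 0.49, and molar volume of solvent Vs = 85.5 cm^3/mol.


ln(1 - vr) = ln(1 - 0.301) = -0.3581
Numerator = -((-0.3581) + 0.301 + 0.49 * 0.301^2) = 0.0127
Denominator = 85.5 * (0.301^(1/3) - 0.301/2) = 44.4323
nu = 0.0127 / 44.4323 = 2.8605e-04 mol/cm^3

2.8605e-04 mol/cm^3


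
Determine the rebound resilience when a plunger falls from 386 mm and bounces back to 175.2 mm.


Resilience = h_rebound / h_drop * 100
= 175.2 / 386 * 100
= 45.4%

45.4%


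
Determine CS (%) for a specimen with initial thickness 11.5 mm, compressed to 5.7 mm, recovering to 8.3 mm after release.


CS = (t0 - recovered) / (t0 - ts) * 100
= (11.5 - 8.3) / (11.5 - 5.7) * 100
= 3.2 / 5.8 * 100
= 55.2%

55.2%


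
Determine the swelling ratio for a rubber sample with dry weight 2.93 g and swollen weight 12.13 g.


Q = W_swollen / W_dry
Q = 12.13 / 2.93
Q = 4.14

Q = 4.14


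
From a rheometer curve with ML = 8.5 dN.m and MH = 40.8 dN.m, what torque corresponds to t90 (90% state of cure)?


M90 = ML + 0.9 * (MH - ML)
M90 = 8.5 + 0.9 * (40.8 - 8.5)
M90 = 8.5 + 0.9 * 32.3
M90 = 37.57 dN.m

37.57 dN.m


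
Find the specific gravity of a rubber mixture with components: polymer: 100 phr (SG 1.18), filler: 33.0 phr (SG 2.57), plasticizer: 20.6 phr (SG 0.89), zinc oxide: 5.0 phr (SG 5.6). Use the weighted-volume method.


Sum of weights = 158.6
Volume contributions:
  polymer: 100/1.18 = 84.7458
  filler: 33.0/2.57 = 12.8405
  plasticizer: 20.6/0.89 = 23.1461
  zinc oxide: 5.0/5.6 = 0.8929
Sum of volumes = 121.6252
SG = 158.6 / 121.6252 = 1.304

SG = 1.304


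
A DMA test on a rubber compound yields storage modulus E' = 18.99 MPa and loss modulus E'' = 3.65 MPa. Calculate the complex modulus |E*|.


|E*| = sqrt(E'^2 + E''^2)
= sqrt(18.99^2 + 3.65^2)
= sqrt(360.6201 + 13.3225)
= 19.338 MPa

19.338 MPa


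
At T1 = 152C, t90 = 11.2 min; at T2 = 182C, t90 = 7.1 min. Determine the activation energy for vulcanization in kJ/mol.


T1 = 425.15 K, T2 = 455.15 K
1/T1 - 1/T2 = 1.5503e-04
ln(t1/t2) = ln(11.2/7.1) = 0.4558
Ea = 8.314 * 0.4558 / 1.5503e-04 = 24444.3174 J/mol
Ea = 24.44 kJ/mol

24.44 kJ/mol


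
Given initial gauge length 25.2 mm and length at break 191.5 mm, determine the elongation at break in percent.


Elongation = (Lf - L0) / L0 * 100
= (191.5 - 25.2) / 25.2 * 100
= 166.3 / 25.2 * 100
= 659.9%

659.9%


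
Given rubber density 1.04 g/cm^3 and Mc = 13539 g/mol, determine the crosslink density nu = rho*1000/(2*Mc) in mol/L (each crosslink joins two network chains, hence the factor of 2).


nu = rho * 1000 / (2 * Mc)
nu = 1.04 * 1000 / (2 * 13539)
nu = 1040.0 / 27078
nu = 0.0384 mol/L

0.0384 mol/L


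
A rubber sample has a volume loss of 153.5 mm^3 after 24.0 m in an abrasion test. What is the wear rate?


Rate = volume_loss / distance
= 153.5 / 24.0
= 6.396 mm^3/m

6.396 mm^3/m


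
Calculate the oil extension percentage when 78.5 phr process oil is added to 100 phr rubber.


Oil % = oil / (100 + oil) * 100
= 78.5 / (100 + 78.5) * 100
= 78.5 / 178.5 * 100
= 43.98%

43.98%


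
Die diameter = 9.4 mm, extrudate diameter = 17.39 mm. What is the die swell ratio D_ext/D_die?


Die swell ratio = D_extrudate / D_die
= 17.39 / 9.4
= 1.85

Die swell = 1.85


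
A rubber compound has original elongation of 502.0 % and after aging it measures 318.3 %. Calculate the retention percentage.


Retention = aged / original * 100
= 318.3 / 502.0 * 100
= 63.4%

63.4%


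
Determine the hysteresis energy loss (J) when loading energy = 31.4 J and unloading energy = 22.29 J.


Hysteresis loss = loading - unloading
= 31.4 - 22.29
= 9.11 J

9.11 J


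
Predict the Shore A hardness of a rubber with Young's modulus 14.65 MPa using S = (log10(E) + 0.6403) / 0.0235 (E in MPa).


log10(E) = 0.0235*S - 0.6403  =>  S = (log10(E) + 0.6403) / 0.0235
log10(14.65) = 1.165838
S = (1.165838 + 0.6403) / 0.0235 = 1.806138 / 0.0235
S = 76.9

Shore A = 76.9


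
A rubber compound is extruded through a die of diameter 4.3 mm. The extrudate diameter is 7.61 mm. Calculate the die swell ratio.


Die swell ratio = D_extrudate / D_die
= 7.61 / 4.3
= 1.77

Die swell = 1.77


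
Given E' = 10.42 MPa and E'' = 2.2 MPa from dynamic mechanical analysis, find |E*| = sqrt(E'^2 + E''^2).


|E*| = sqrt(E'^2 + E''^2)
= sqrt(10.42^2 + 2.2^2)
= sqrt(108.5764 + 4.8400)
= 10.65 MPa

10.65 MPa


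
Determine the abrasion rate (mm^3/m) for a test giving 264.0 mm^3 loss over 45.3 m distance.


Rate = volume_loss / distance
= 264.0 / 45.3
= 5.828 mm^3/m

5.828 mm^3/m


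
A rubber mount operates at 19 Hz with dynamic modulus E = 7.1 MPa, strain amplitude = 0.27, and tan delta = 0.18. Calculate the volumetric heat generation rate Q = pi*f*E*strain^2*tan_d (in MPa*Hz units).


Q = pi * f * E * strain^2 * tan_d
= pi * 19 * 7.1 * 0.27^2 * 0.18
= pi * 19 * 7.1 * 0.0729 * 0.18
= 5.5611

Q = 5.5611


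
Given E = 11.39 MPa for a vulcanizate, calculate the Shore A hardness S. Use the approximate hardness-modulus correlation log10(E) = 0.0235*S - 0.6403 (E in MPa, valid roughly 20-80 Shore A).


log10(E) = 0.0235*S - 0.6403  =>  S = (log10(E) + 0.6403) / 0.0235
log10(11.39) = 1.056524
S = (1.056524 + 0.6403) / 0.0235 = 1.696824 / 0.0235
S = 72.2

Shore A = 72.2


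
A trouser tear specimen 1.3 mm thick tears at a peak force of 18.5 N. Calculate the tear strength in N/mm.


Tear strength = force / thickness
= 18.5 / 1.3
= 14.23 N/mm

14.23 N/mm


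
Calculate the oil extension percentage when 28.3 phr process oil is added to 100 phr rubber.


Oil % = oil / (100 + oil) * 100
= 28.3 / (100 + 28.3) * 100
= 28.3 / 128.3 * 100
= 22.06%

22.06%


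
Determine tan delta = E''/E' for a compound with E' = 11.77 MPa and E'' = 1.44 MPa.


tan delta = E'' / E'
= 1.44 / 11.77
= 0.1223

tan delta = 0.1223


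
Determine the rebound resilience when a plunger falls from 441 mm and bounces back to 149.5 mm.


Resilience = h_rebound / h_drop * 100
= 149.5 / 441 * 100
= 33.9%

33.9%


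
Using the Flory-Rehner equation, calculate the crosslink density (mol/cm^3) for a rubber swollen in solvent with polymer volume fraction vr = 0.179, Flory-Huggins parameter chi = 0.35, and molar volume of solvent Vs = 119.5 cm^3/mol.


ln(1 - vr) = ln(1 - 0.179) = -0.1972
Numerator = -((-0.1972) + 0.179 + 0.35 * 0.179^2) = 0.0070
Denominator = 119.5 * (0.179^(1/3) - 0.179/2) = 56.6519
nu = 0.0070 / 56.6519 = 1.2388e-04 mol/cm^3

1.2388e-04 mol/cm^3


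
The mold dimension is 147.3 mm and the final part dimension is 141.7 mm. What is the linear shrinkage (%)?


Shrinkage = (mold - part) / mold * 100
= (147.3 - 141.7) / 147.3 * 100
= 5.6 / 147.3 * 100
= 3.8%

3.8%


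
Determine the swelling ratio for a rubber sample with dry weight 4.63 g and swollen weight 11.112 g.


Q = W_swollen / W_dry
Q = 11.112 / 4.63
Q = 2.4

Q = 2.4


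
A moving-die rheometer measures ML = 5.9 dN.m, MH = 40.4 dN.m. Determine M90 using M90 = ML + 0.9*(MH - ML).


M90 = ML + 0.9 * (MH - ML)
M90 = 5.9 + 0.9 * (40.4 - 5.9)
M90 = 5.9 + 0.9 * 34.5
M90 = 36.95 dN.m

36.95 dN.m


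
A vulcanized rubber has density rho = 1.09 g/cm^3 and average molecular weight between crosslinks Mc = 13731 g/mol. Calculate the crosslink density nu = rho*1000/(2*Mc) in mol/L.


nu = rho * 1000 / (2 * Mc)
nu = 1.09 * 1000 / (2 * 13731)
nu = 1090.0 / 27462
nu = 0.0397 mol/L

0.0397 mol/L


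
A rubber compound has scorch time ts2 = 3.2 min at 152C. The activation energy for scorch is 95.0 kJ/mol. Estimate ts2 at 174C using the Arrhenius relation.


Convert temperatures: T1 = 152 + 273.15 = 425.15 K, T2 = 174 + 273.15 = 447.15 K
ts2_new = 3.2 * exp(95000 / 8.314 * (1/447.15 - 1/425.15))
1/T2 - 1/T1 = -1.1573e-04
ts2_new = 0.85 min

0.85 min


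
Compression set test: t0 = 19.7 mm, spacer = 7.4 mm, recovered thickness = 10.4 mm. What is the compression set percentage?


CS = (t0 - recovered) / (t0 - ts) * 100
= (19.7 - 10.4) / (19.7 - 7.4) * 100
= 9.3 / 12.3 * 100
= 75.6%

75.6%


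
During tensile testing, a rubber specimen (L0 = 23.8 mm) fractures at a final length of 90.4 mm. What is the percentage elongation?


Elongation = (Lf - L0) / L0 * 100
= (90.4 - 23.8) / 23.8 * 100
= 66.6 / 23.8 * 100
= 279.8%

279.8%


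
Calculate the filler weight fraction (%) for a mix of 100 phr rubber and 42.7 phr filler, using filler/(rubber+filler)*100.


Filler % = filler / (rubber + filler) * 100
= 42.7 / (100 + 42.7) * 100
= 42.7 / 142.7 * 100
= 29.92%

29.92%


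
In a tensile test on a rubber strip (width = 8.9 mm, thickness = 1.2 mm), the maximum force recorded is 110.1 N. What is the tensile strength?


Area = width * thickness = 8.9 * 1.2 = 10.68 mm^2
TS = force / area = 110.1 / 10.68 = 10.31 MPa

10.31 MPa


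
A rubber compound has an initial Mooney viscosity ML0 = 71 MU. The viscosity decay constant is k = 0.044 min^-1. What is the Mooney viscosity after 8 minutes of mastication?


ML = ML0 * exp(-k * t)
ML = 71 * exp(-0.044 * 8)
ML = 71 * 0.7033
ML = 49.93 MU

49.93 MU


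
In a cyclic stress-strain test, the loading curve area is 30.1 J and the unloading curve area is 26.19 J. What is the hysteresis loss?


Hysteresis loss = loading - unloading
= 30.1 - 26.19
= 3.91 J

3.91 J


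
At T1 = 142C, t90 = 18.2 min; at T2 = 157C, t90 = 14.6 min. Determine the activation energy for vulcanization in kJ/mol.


T1 = 415.15 K, T2 = 430.15 K
1/T1 - 1/T2 = 8.3997e-05
ln(t1/t2) = ln(18.2/14.6) = 0.2204
Ea = 8.314 * 0.2204 / 8.3997e-05 = 21815.0117 J/mol
Ea = 21.82 kJ/mol

21.82 kJ/mol


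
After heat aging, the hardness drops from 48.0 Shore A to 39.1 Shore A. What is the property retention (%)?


Retention = aged / original * 100
= 39.1 / 48.0 * 100
= 81.5%

81.5%


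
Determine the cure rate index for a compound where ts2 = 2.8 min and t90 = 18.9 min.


CRI = 100 / (t90 - ts2)
= 100 / (18.9 - 2.8)
= 100 / 16.1
= 6.21 min^-1

6.21 min^-1


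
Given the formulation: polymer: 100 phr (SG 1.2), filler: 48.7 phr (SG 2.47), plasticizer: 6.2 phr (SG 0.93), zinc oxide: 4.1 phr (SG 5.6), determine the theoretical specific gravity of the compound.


Sum of weights = 159.0
Volume contributions:
  polymer: 100/1.2 = 83.3333
  filler: 48.7/2.47 = 19.7166
  plasticizer: 6.2/0.93 = 6.6667
  zinc oxide: 4.1/5.6 = 0.7321
Sum of volumes = 110.4487
SG = 159.0 / 110.4487 = 1.44

SG = 1.44


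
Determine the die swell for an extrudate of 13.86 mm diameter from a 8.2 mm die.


Die swell ratio = D_extrudate / D_die
= 13.86 / 8.2
= 1.69

Die swell = 1.69


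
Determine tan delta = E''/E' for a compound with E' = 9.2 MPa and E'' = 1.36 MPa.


tan delta = E'' / E'
= 1.36 / 9.2
= 0.1478

tan delta = 0.1478


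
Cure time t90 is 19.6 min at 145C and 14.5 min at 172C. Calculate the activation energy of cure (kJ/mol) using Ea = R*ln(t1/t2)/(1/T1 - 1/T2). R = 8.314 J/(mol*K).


T1 = 418.15 K, T2 = 445.15 K
1/T1 - 1/T2 = 1.4505e-04
ln(t1/t2) = ln(19.6/14.5) = 0.3014
Ea = 8.314 * 0.3014 / 1.4505e-04 = 17274.3011 J/mol
Ea = 17.27 kJ/mol

17.27 kJ/mol


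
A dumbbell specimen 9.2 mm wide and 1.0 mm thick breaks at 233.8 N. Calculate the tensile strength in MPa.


Area = width * thickness = 9.2 * 1.0 = 9.2 mm^2
TS = force / area = 233.8 / 9.2 = 25.41 MPa

25.41 MPa


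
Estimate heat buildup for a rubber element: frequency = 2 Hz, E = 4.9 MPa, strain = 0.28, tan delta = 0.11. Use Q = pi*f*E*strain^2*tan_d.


Q = pi * f * E * strain^2 * tan_d
= pi * 2 * 4.9 * 0.28^2 * 0.11
= pi * 2 * 4.9 * 0.0784 * 0.11
= 0.2655

Q = 0.2655


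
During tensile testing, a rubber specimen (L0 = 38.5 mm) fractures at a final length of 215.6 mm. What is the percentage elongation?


Elongation = (Lf - L0) / L0 * 100
= (215.6 - 38.5) / 38.5 * 100
= 177.1 / 38.5 * 100
= 460.0%

460.0%


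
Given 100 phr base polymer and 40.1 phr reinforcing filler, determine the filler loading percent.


Filler % = filler / (rubber + filler) * 100
= 40.1 / (100 + 40.1) * 100
= 40.1 / 140.1 * 100
= 28.62%

28.62%


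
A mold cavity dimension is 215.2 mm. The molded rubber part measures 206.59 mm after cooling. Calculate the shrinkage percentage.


Shrinkage = (mold - part) / mold * 100
= (215.2 - 206.59) / 215.2 * 100
= 8.61 / 215.2 * 100
= 4.0%

4.0%


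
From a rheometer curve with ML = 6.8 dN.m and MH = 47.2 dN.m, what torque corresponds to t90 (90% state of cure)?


M90 = ML + 0.9 * (MH - ML)
M90 = 6.8 + 0.9 * (47.2 - 6.8)
M90 = 6.8 + 0.9 * 40.4
M90 = 43.16 dN.m

43.16 dN.m


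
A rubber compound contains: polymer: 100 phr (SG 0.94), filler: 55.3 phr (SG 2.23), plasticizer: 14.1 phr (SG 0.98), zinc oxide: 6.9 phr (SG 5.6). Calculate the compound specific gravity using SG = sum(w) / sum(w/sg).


Sum of weights = 176.3
Volume contributions:
  polymer: 100/0.94 = 106.3830
  filler: 55.3/2.23 = 24.7982
  plasticizer: 14.1/0.98 = 14.3878
  zinc oxide: 6.9/5.6 = 1.2321
Sum of volumes = 146.8011
SG = 176.3 / 146.8011 = 1.201

SG = 1.201


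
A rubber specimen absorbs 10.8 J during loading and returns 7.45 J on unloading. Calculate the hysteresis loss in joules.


Hysteresis loss = loading - unloading
= 10.8 - 7.45
= 3.35 J

3.35 J


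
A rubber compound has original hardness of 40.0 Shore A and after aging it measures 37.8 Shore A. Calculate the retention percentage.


Retention = aged / original * 100
= 37.8 / 40.0 * 100
= 94.5%

94.5%


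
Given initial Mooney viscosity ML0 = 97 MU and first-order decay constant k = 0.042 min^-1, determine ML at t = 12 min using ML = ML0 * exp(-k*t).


ML = ML0 * exp(-k * t)
ML = 97 * exp(-0.042 * 12)
ML = 97 * 0.6041
ML = 58.6 MU

58.6 MU


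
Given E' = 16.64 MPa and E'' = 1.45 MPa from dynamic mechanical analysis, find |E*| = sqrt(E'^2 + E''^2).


|E*| = sqrt(E'^2 + E''^2)
= sqrt(16.64^2 + 1.45^2)
= sqrt(276.8896 + 2.1025)
= 16.703 MPa

16.703 MPa


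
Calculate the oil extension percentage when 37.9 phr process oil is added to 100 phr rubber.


Oil % = oil / (100 + oil) * 100
= 37.9 / (100 + 37.9) * 100
= 37.9 / 137.9 * 100
= 27.48%

27.48%


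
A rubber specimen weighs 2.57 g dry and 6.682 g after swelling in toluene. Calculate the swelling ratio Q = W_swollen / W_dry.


Q = W_swollen / W_dry
Q = 6.682 / 2.57
Q = 2.6

Q = 2.6


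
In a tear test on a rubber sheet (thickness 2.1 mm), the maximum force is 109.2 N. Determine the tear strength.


Tear strength = force / thickness
= 109.2 / 2.1
= 52.0 N/mm

52.0 N/mm


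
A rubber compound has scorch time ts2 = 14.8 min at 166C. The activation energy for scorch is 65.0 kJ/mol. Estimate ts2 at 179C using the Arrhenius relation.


Convert temperatures: T1 = 166 + 273.15 = 439.15 K, T2 = 179 + 273.15 = 452.15 K
ts2_new = 14.8 * exp(65000 / 8.314 * (1/452.15 - 1/439.15))
1/T2 - 1/T1 = -6.5471e-05
ts2_new = 8.87 min

8.87 min


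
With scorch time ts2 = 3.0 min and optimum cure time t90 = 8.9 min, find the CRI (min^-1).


CRI = 100 / (t90 - ts2)
= 100 / (8.9 - 3.0)
= 100 / 5.9
= 16.95 min^-1

16.95 min^-1


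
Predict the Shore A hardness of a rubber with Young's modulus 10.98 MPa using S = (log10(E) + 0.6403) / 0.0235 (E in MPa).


log10(E) = 0.0235*S - 0.6403  =>  S = (log10(E) + 0.6403) / 0.0235
log10(10.98) = 1.040602
S = (1.040602 + 0.6403) / 0.0235 = 1.680902 / 0.0235
S = 71.5

Shore A = 71.5


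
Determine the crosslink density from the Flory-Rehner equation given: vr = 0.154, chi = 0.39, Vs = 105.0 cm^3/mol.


ln(1 - vr) = ln(1 - 0.154) = -0.1672
Numerator = -((-0.1672) + 0.154 + 0.39 * 0.154^2) = 0.0040
Denominator = 105.0 * (0.154^(1/3) - 0.154/2) = 48.1961
nu = 0.0040 / 48.1961 = 8.2718e-05 mol/cm^3

8.2718e-05 mol/cm^3


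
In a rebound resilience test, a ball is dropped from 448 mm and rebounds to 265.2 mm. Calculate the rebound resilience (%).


Resilience = h_rebound / h_drop * 100
= 265.2 / 448 * 100
= 59.2%

59.2%


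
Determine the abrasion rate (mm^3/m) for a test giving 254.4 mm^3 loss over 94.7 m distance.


Rate = volume_loss / distance
= 254.4 / 94.7
= 2.686 mm^3/m

2.686 mm^3/m


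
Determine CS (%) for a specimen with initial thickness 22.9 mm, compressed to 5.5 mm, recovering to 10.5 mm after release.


CS = (t0 - recovered) / (t0 - ts) * 100
= (22.9 - 10.5) / (22.9 - 5.5) * 100
= 12.4 / 17.4 * 100
= 71.3%

71.3%


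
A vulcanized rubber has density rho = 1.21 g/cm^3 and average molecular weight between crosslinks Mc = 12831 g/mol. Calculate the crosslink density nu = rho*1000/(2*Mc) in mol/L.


nu = rho * 1000 / (2 * Mc)
nu = 1.21 * 1000 / (2 * 12831)
nu = 1210.0 / 25662
nu = 0.0472 mol/L

0.0472 mol/L


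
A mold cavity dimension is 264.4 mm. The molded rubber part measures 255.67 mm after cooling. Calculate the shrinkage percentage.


Shrinkage = (mold - part) / mold * 100
= (264.4 - 255.67) / 264.4 * 100
= 8.73 / 264.4 * 100
= 3.3%

3.3%


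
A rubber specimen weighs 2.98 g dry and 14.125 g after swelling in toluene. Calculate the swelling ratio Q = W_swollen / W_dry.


Q = W_swollen / W_dry
Q = 14.125 / 2.98
Q = 4.74

Q = 4.74


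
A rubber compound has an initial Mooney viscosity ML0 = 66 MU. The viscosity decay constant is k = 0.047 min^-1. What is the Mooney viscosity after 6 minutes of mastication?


ML = ML0 * exp(-k * t)
ML = 66 * exp(-0.047 * 6)
ML = 66 * 0.7543
ML = 49.78 MU

49.78 MU


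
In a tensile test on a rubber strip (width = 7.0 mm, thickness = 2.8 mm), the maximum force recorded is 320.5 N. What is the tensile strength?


Area = width * thickness = 7.0 * 2.8 = 19.6 mm^2
TS = force / area = 320.5 / 19.6 = 16.35 MPa

16.35 MPa


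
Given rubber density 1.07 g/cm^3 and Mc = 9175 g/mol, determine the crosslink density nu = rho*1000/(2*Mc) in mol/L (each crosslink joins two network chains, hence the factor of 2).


nu = rho * 1000 / (2 * Mc)
nu = 1.07 * 1000 / (2 * 9175)
nu = 1070.0 / 18350
nu = 0.0583 mol/L

0.0583 mol/L


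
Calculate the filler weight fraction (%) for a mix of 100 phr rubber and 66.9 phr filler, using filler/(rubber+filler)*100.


Filler % = filler / (rubber + filler) * 100
= 66.9 / (100 + 66.9) * 100
= 66.9 / 166.9 * 100
= 40.08%

40.08%


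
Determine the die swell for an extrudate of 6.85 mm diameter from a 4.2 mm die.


Die swell ratio = D_extrudate / D_die
= 6.85 / 4.2
= 1.631

Die swell = 1.631


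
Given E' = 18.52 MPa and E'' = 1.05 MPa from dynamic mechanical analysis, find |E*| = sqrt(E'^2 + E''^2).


|E*| = sqrt(E'^2 + E''^2)
= sqrt(18.52^2 + 1.05^2)
= sqrt(342.9904 + 1.1025)
= 18.55 MPa

18.55 MPa


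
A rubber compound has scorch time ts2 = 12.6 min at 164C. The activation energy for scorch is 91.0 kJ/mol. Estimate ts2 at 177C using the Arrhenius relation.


Convert temperatures: T1 = 164 + 273.15 = 437.15 K, T2 = 177 + 273.15 = 450.15 K
ts2_new = 12.6 * exp(91000 / 8.314 * (1/450.15 - 1/437.15))
1/T2 - 1/T1 = -6.6063e-05
ts2_new = 6.11 min

6.11 min


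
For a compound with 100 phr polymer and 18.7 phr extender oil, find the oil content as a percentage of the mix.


Oil % = oil / (100 + oil) * 100
= 18.7 / (100 + 18.7) * 100
= 18.7 / 118.7 * 100
= 15.75%

15.75%


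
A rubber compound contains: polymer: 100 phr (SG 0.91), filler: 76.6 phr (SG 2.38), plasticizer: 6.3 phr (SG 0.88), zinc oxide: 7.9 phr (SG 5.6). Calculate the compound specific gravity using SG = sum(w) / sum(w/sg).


Sum of weights = 190.8
Volume contributions:
  polymer: 100/0.91 = 109.8901
  filler: 76.6/2.38 = 32.1849
  plasticizer: 6.3/0.88 = 7.1591
  zinc oxide: 7.9/5.6 = 1.4107
Sum of volumes = 150.6448
SG = 190.8 / 150.6448 = 1.267

SG = 1.267


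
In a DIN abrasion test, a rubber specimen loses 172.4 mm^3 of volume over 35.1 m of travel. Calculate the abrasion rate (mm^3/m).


Rate = volume_loss / distance
= 172.4 / 35.1
= 4.912 mm^3/m

4.912 mm^3/m


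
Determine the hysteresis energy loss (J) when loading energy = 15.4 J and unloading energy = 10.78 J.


Hysteresis loss = loading - unloading
= 15.4 - 10.78
= 4.62 J

4.62 J


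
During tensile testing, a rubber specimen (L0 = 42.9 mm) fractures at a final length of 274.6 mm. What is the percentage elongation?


Elongation = (Lf - L0) / L0 * 100
= (274.6 - 42.9) / 42.9 * 100
= 231.7 / 42.9 * 100
= 540.1%

540.1%


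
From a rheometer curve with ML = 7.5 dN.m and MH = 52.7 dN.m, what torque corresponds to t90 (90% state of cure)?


M90 = ML + 0.9 * (MH - ML)
M90 = 7.5 + 0.9 * (52.7 - 7.5)
M90 = 7.5 + 0.9 * 45.2
M90 = 48.18 dN.m

48.18 dN.m


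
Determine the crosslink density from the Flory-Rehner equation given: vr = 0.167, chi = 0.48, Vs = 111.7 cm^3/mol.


ln(1 - vr) = ln(1 - 0.167) = -0.1827
Numerator = -((-0.1827) + 0.167 + 0.48 * 0.167^2) = 0.0023
Denominator = 111.7 * (0.167^(1/3) - 0.167/2) = 52.1849
nu = 0.0023 / 52.1849 = 4.4743e-05 mol/cm^3

4.4743e-05 mol/cm^3


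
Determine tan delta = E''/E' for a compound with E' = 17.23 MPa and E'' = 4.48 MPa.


tan delta = E'' / E'
= 4.48 / 17.23
= 0.26

tan delta = 0.26


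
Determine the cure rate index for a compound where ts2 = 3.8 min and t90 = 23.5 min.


CRI = 100 / (t90 - ts2)
= 100 / (23.5 - 3.8)
= 100 / 19.7
= 5.08 min^-1

5.08 min^-1


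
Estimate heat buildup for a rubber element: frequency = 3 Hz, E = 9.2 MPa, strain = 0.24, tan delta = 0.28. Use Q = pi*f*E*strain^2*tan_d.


Q = pi * f * E * strain^2 * tan_d
= pi * 3 * 9.2 * 0.24^2 * 0.28
= pi * 3 * 9.2 * 0.0576 * 0.28
= 1.3984

Q = 1.3984


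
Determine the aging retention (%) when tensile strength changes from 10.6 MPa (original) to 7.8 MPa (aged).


Retention = aged / original * 100
= 7.8 / 10.6 * 100
= 73.6%

73.6%


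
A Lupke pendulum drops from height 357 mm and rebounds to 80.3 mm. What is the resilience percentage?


Resilience = h_rebound / h_drop * 100
= 80.3 / 357 * 100
= 22.5%

22.5%


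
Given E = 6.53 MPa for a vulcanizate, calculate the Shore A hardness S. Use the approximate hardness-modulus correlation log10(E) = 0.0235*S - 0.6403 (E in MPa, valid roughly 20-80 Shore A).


log10(E) = 0.0235*S - 0.6403  =>  S = (log10(E) + 0.6403) / 0.0235
log10(6.53) = 0.814913
S = (0.814913 + 0.6403) / 0.0235 = 1.455213 / 0.0235
S = 61.9

Shore A = 61.9


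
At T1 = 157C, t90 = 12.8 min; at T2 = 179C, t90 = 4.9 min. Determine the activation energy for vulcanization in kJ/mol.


T1 = 430.15 K, T2 = 452.15 K
1/T1 - 1/T2 = 1.1312e-04
ln(t1/t2) = ln(12.8/4.9) = 0.9602
Ea = 8.314 * 0.9602 / 1.1312e-04 = 70575.8327 J/mol
Ea = 70.58 kJ/mol

70.58 kJ/mol


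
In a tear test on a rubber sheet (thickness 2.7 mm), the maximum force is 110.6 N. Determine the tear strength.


Tear strength = force / thickness
= 110.6 / 2.7
= 40.96 N/mm

40.96 N/mm


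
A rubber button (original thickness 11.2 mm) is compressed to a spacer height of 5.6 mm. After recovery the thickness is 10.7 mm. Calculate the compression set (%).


CS = (t0 - recovered) / (t0 - ts) * 100
= (11.2 - 10.7) / (11.2 - 5.6) * 100
= 0.5 / 5.6 * 100
= 8.9%

8.9%
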